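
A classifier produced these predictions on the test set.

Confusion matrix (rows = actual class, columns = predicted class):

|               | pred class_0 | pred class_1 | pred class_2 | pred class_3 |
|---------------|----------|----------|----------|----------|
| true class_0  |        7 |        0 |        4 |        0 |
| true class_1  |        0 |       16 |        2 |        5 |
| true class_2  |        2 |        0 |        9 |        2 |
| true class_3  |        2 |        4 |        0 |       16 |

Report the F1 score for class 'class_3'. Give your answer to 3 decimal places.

0.711

Take TP from the diagonal, FP from the rest of the 'class_3' prediction marginal, FN from the rest of the 'class_3' actual marginal.
F1 score = 2·TP/(2·TP+FP+FN).
class_3: TP=16, FP=0+5+2=7, FN=2+4+0=6 → 32/45 = 0.7111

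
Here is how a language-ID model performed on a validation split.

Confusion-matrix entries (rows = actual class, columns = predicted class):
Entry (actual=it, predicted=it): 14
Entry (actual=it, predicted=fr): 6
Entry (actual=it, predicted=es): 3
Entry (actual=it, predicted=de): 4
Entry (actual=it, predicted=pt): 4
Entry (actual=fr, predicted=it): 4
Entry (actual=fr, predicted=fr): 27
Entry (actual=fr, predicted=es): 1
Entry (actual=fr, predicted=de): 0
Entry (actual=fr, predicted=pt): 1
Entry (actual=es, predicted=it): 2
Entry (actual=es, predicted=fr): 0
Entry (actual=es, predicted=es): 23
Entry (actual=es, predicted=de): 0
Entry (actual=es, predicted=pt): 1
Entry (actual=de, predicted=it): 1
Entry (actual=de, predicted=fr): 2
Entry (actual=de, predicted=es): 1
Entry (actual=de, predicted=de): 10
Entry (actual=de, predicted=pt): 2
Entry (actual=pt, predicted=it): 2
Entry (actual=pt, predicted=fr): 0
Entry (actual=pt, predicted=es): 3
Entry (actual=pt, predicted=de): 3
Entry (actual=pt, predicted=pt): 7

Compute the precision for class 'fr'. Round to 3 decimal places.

0.771

One-vs-rest for 'fr': TP = diagonal; FP = other classes predicted 'fr'; FN = 'fr' predicted as other.
precision = TP/(TP+FP).
fr: TP=27, FP=6+0+2+0=8 → 27/35 = 0.7714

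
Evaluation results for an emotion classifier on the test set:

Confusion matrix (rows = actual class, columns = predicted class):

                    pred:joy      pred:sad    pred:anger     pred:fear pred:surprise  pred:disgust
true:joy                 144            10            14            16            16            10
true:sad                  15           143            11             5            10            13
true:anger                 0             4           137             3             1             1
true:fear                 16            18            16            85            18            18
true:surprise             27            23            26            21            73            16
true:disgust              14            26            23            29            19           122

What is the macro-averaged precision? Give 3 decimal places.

0.609

Per-class precision (TP/(TP+FP)):
  joy: TP=144, FP=15+0+16+27+14=72 → 144/216 = 0.6667
  sad: TP=143, FP=10+4+18+23+26=81 → 143/224 = 0.6384
  anger: TP=137, FP=14+11+16+26+23=90 → 137/227 = 0.6035
  fear: TP=85, FP=16+5+3+21+29=74 → 85/159 = 0.5346
  surprise: TP=73, FP=16+10+1+18+19=64 → 73/137 = 0.5328
  disgust: TP=122, FP=10+13+1+18+16=58 → 122/180 = 0.6778
Macro-precision = mean = (0.6667 + 0.6384 + 0.6035 + 0.5346 + 0.5328 + 0.6778) / 6 = 0.609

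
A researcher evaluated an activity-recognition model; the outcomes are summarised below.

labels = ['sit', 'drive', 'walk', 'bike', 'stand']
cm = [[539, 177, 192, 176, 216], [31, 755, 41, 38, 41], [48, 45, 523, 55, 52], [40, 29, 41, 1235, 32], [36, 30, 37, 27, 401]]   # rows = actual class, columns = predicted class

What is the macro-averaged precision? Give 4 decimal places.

Per-class precision (TP/(TP+FP)):
  sit: TP=539, FP=31+48+40+36=155 → 539/694 = 0.77666
  drive: TP=755, FP=177+45+29+30=281 → 755/1036 = 0.72876
  walk: TP=523, FP=192+41+41+37=311 → 523/834 = 0.62710
  bike: TP=1235, FP=176+38+55+27=296 → 1235/1531 = 0.80666
  stand: TP=401, FP=216+41+52+32=341 → 401/742 = 0.54043
Macro-precision = mean = (0.77666 + 0.72876 + 0.62710 + 0.80666 + 0.54043) / 5 = 0.6959

0.6959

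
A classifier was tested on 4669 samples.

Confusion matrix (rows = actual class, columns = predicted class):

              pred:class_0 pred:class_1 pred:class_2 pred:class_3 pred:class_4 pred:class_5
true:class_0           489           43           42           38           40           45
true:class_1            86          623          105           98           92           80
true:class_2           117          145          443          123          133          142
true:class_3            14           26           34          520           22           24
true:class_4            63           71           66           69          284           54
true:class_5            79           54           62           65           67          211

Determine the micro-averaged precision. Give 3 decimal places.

0.550

Micro-averaging pools counts across classes: ΣTP=2570, ΣFP=2099, ΣFN=2099.
Micro-precision = TP/(TP+FP) on pooled counts = 0.550 (equals overall accuracy in single-label multiclass).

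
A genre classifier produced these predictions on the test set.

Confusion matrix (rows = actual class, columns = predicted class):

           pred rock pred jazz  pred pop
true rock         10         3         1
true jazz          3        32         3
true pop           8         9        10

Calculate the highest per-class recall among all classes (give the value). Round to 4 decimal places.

0.8421

Per-class recall (TP/(TP+FN)):
  rock: TP=10, FN=3+1=4 → 10/14 = 0.71429
  jazz: TP=32, FN=3+3=6 → 32/38 = 0.84211
  pop: TP=10, FN=8+9=17 → 10/27 = 0.37037
Highest is class 'jazz' with recall = 0.8421.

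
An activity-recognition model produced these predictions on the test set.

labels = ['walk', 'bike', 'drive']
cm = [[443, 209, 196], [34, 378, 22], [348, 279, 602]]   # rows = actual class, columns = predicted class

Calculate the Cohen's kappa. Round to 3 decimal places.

0.353

Observed agreement pₒ = trace/N = 1423/2511 = 0.5667
Expected agreement pₑ = Σ (rowᵢ·colᵢ)/N² = (848·825 + 434·866 + 1229·820)/2511² = 0.3304
κ = (pₒ − pₑ)/(1 − pₑ) = (0.5667 − 0.3304)/(1 − 0.3304) = 0.353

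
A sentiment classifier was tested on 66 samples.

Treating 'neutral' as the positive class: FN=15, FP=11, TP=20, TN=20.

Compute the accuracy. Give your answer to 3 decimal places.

0.606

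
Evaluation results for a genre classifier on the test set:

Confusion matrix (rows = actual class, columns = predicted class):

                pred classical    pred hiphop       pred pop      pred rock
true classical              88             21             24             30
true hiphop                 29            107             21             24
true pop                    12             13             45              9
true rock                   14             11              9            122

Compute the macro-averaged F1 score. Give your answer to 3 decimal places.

Per-class F1 score (2·TP/(2·TP+FP+FN)):
  classical: TP=88, FP=29+12+14=55, FN=21+24+30=75 → 176/306 = 0.5752
  hiphop: TP=107, FP=21+13+11=45, FN=29+21+24=74 → 214/333 = 0.6426
  pop: TP=45, FP=24+21+9=54, FN=12+13+9=34 → 90/178 = 0.5056
  rock: TP=122, FP=30+24+9=63, FN=14+11+9=34 → 244/341 = 0.7155
Macro-F1 score = mean = (0.5752 + 0.6426 + 0.5056 + 0.7155) / 4 = 0.610

0.610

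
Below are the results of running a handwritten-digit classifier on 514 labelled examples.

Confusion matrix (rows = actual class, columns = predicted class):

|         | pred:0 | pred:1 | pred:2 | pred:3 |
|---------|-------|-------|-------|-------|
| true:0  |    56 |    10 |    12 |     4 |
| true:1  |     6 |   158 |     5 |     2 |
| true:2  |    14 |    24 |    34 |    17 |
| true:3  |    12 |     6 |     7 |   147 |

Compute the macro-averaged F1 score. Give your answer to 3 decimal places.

0.709

Per-class F1 score (2·TP/(2·TP+FP+FN)):
  0: TP=56, FP=6+14+12=32, FN=10+12+4=26 → 112/170 = 0.6588
  1: TP=158, FP=10+24+6=40, FN=6+5+2=13 → 316/369 = 0.8564
  2: TP=34, FP=12+5+7=24, FN=14+24+17=55 → 68/147 = 0.4626
  3: TP=147, FP=4+2+17=23, FN=12+6+7=25 → 294/342 = 0.8596
Macro-F1 score = mean = (0.6588 + 0.8564 + 0.4626 + 0.8596) / 4 = 0.709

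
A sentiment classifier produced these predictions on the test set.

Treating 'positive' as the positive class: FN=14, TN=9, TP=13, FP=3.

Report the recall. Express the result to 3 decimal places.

Recall = TP/(TP+FN) = 13/(13+14) = 13/27 = 0.481

0.481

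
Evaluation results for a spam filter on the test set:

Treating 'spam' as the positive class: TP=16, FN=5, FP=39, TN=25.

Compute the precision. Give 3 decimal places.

Precision = TP/(TP+FP) = 16/(16+39) = 16/55 = 0.291

0.291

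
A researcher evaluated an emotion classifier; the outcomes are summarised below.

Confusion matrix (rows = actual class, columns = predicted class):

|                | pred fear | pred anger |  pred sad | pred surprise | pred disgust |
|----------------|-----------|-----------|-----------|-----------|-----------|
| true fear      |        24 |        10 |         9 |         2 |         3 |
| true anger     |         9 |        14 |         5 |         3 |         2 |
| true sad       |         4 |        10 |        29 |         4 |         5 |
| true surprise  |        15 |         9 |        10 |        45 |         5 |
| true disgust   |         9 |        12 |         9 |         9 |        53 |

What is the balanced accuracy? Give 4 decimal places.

0.5187

Balanced accuracy = mean of per-class recall.
  fear: recall = 24/48 = 0.50000
  anger: recall = 14/33 = 0.42424
  sad: recall = 29/52 = 0.55769
  surprise: recall = 45/84 = 0.53571
  disgust: recall = 53/92 = 0.57609
Mean = (0.50000 + 0.42424 + 0.55769 + 0.53571 + 0.57609) / 5 = 0.5187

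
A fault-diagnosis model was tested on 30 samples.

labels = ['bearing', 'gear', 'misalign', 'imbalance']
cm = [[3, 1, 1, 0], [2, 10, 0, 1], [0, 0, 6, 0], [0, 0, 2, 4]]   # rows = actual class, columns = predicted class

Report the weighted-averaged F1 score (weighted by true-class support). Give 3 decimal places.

Per-class F1 score (2·TP/(2·TP+FP+FN)):
  bearing: TP=3, FP=2+0+0=2, FN=1+1+0=2 → 6/10 = 0.6000
  gear: TP=10, FP=1+0+0=1, FN=2+0+1=3 → 20/24 = 0.8333
  misalign: TP=6, FP=1+0+2=3, FN=0+0+0=0 → 12/15 = 0.8000
  imbalance: TP=4, FP=0+1+0=1, FN=0+0+2=2 → 8/11 = 0.7273
Weighted-F1 score = Σ (supportᵢ/N)·F1 scoreᵢ with N=30: (5/30)·0.6000 + (13/30)·0.8333 + (6/30)·0.8000 + (6/30)·0.7273 = 0.767

0.767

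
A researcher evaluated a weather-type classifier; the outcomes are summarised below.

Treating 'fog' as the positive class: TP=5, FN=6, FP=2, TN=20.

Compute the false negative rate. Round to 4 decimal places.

FNR = FN/(FN+TP) = 6/(6+5) = 0.5455

0.5455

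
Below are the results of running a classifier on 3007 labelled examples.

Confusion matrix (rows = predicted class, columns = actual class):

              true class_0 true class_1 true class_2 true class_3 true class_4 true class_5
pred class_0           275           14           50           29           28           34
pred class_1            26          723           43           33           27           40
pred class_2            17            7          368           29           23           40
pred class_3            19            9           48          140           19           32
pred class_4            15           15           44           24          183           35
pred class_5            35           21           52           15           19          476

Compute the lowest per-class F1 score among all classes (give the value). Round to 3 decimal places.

Per-class F1 score (2·TP/(2·TP+FP+FN)):
  class_0: TP=275, FP=14+50+29+28+34=155, FN=26+17+19+15+35=112 → 550/817 = 0.6732
  class_1: TP=723, FP=26+43+33+27+40=169, FN=14+7+9+15+21=66 → 1446/1681 = 0.8602
  class_2: TP=368, FP=17+7+29+23+40=116, FN=50+43+48+44+52=237 → 736/1089 = 0.6758
  class_3: TP=140, FP=19+9+48+19+32=127, FN=29+33+29+24+15=130 → 280/537 = 0.5214
  class_4: TP=183, FP=15+15+44+24+35=133, FN=28+27+23+19+19=116 → 366/615 = 0.5951
  class_5: TP=476, FP=35+21+52+15+19=142, FN=34+40+40+32+35=181 → 952/1275 = 0.7467
Lowest is class 'class_3' with F1 score = 0.521.

0.521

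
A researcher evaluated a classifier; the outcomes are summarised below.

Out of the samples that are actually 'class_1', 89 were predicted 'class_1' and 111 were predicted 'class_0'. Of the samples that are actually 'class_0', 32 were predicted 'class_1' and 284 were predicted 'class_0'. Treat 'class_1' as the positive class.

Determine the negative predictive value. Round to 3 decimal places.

0.719

NPV = TN/(TN+FN) = 284/(284+111) = 0.719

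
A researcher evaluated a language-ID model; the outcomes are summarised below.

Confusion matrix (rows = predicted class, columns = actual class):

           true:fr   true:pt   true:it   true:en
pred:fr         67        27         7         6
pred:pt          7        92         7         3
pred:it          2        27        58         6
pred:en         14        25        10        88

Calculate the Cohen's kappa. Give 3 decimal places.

0.578

Observed agreement pₒ = trace/N = 305/446 = 0.6839
Expected agreement pₑ = Σ (rowᵢ·colᵢ)/N² = (90·107 + 171·109 + 82·93 + 103·137)/446² = 0.2514
κ = (pₒ − pₑ)/(1 − pₑ) = (0.6839 − 0.2514)/(1 − 0.2514) = 0.578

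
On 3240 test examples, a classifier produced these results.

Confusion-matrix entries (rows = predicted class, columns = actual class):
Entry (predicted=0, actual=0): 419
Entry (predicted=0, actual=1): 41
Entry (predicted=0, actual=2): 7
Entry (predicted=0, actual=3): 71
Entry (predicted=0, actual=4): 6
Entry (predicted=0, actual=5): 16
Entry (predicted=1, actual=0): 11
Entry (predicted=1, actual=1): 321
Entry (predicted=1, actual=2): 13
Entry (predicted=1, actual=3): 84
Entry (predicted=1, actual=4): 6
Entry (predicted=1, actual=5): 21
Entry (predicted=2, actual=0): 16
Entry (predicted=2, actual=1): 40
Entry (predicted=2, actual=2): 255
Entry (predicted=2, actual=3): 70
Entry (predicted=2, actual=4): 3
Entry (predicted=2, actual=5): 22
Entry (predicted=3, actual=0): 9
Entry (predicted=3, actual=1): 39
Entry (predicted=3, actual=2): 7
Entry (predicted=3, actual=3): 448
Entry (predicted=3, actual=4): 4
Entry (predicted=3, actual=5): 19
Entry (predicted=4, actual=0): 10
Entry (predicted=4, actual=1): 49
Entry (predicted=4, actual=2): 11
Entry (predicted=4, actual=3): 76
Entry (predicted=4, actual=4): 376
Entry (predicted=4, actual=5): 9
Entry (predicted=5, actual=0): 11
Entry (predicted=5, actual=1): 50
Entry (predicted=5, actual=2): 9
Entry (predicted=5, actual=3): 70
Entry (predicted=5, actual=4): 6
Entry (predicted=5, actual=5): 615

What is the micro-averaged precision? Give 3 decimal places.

0.751

Micro-averaging pools counts across classes: ΣTP=2434, ΣFP=806, ΣFN=806.
Micro-precision = TP/(TP+FP) on pooled counts = 0.751 (equals overall accuracy in single-label multiclass).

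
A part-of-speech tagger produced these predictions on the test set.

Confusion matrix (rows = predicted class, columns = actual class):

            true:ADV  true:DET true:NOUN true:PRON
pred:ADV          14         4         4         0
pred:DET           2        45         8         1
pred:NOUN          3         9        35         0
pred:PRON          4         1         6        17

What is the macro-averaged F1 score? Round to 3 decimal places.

Per-class F1 score (2·TP/(2·TP+FP+FN)):
  ADV: TP=14, FP=4+4+0=8, FN=2+3+4=9 → 28/45 = 0.6222
  DET: TP=45, FP=2+8+1=11, FN=4+9+1=14 → 90/115 = 0.7826
  NOUN: TP=35, FP=3+9+0=12, FN=4+8+6=18 → 70/100 = 0.7000
  PRON: TP=17, FP=4+1+6=11, FN=0+1+0=1 → 34/46 = 0.7391
Macro-F1 score = mean = (0.6222 + 0.7826 + 0.7000 + 0.7391) / 4 = 0.711

0.711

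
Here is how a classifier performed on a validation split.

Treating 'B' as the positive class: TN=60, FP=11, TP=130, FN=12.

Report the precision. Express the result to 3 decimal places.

0.922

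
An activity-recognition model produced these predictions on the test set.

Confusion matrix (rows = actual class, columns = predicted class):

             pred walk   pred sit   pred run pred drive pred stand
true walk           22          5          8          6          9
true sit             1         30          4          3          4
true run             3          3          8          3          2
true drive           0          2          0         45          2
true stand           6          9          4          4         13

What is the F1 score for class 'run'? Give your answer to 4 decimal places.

0.3721

One-vs-rest for 'run': TP = diagonal; FP = other classes predicted 'run'; FN = 'run' predicted as other.
F1 score = 2·TP/(2·TP+FP+FN).
run: TP=8, FP=8+4+0+4=16, FN=3+3+3+2=11 → 16/43 = 0.37209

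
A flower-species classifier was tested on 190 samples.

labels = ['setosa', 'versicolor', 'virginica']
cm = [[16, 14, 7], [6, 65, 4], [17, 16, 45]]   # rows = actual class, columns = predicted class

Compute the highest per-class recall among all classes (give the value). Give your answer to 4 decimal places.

0.8667

Per-class recall (TP/(TP+FN)):
  setosa: TP=16, FN=14+7=21 → 16/37 = 0.43243
  versicolor: TP=65, FN=6+4=10 → 65/75 = 0.86667
  virginica: TP=45, FN=17+16=33 → 45/78 = 0.57692
Highest is class 'versicolor' with recall = 0.8667.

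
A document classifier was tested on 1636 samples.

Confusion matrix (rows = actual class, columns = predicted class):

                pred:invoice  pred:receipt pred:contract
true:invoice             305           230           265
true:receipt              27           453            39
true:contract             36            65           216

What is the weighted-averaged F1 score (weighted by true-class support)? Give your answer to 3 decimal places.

Per-class F1 score (2·TP/(2·TP+FP+FN)):
  invoice: TP=305, FP=27+36=63, FN=230+265=495 → 610/1168 = 0.5223
  receipt: TP=453, FP=230+65=295, FN=27+39=66 → 906/1267 = 0.7151
  contract: TP=216, FP=265+39=304, FN=36+65=101 → 432/837 = 0.5161
Weighted-F1 score = Σ (supportᵢ/N)·F1 scoreᵢ with N=1636: (800/1636)·0.5223 + (519/1636)·0.7151 + (317/1636)·0.5161 = 0.582

0.582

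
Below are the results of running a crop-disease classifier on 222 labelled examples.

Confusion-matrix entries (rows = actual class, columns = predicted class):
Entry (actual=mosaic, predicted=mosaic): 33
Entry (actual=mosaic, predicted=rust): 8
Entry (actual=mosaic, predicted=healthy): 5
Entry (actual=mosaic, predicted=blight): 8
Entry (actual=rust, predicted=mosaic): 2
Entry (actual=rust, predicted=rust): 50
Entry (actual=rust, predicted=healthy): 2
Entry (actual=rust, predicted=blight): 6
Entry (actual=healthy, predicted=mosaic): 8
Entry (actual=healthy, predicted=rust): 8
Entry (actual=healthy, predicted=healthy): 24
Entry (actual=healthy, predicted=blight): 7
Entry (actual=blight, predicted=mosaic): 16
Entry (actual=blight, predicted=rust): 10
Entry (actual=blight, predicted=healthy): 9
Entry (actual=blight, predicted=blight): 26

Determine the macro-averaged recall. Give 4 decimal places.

Per-class recall (TP/(TP+FN)):
  mosaic: TP=33, FN=8+5+8=21 → 33/54 = 0.61111
  rust: TP=50, FN=2+2+6=10 → 50/60 = 0.83333
  healthy: TP=24, FN=8+8+7=23 → 24/47 = 0.51064
  blight: TP=26, FN=16+10+9=35 → 26/61 = 0.42623
Macro-recall = mean = (0.61111 + 0.83333 + 0.51064 + 0.42623) / 4 = 0.5953

0.5953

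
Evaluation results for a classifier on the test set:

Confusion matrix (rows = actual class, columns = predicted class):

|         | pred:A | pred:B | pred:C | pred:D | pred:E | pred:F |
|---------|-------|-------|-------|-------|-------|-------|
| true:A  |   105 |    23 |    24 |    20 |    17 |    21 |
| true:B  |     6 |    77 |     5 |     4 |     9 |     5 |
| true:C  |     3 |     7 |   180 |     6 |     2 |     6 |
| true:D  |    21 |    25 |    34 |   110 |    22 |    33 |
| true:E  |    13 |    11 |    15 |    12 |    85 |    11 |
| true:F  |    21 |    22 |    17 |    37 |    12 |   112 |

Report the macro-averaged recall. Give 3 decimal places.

0.607

Per-class recall (TP/(TP+FN)):
  A: TP=105, FN=23+24+20+17+21=105 → 105/210 = 0.5000
  B: TP=77, FN=6+5+4+9+5=29 → 77/106 = 0.7264
  C: TP=180, FN=3+7+6+2+6=24 → 180/204 = 0.8824
  D: TP=110, FN=21+25+34+22+33=135 → 110/245 = 0.4490
  E: TP=85, FN=13+11+15+12+11=62 → 85/147 = 0.5782
  F: TP=112, FN=21+22+17+37+12=109 → 112/221 = 0.5068
Macro-recall = mean = (0.5000 + 0.7264 + 0.8824 + 0.4490 + 0.5782 + 0.5068) / 6 = 0.607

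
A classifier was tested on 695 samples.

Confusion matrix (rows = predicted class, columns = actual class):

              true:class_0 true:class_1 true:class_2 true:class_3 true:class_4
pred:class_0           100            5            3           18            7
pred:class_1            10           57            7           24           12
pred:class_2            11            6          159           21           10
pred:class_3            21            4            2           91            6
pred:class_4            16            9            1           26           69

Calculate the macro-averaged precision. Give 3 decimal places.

0.668

Per-class precision (TP/(TP+FP)):
  class_0: TP=100, FP=5+3+18+7=33 → 100/133 = 0.7519
  class_1: TP=57, FP=10+7+24+12=53 → 57/110 = 0.5182
  class_2: TP=159, FP=11+6+21+10=48 → 159/207 = 0.7681
  class_3: TP=91, FP=21+4+2+6=33 → 91/124 = 0.7339
  class_4: TP=69, FP=16+9+1+26=52 → 69/121 = 0.5702
Macro-precision = mean = (0.7519 + 0.5182 + 0.7681 + 0.7339 + 0.5702) / 5 = 0.668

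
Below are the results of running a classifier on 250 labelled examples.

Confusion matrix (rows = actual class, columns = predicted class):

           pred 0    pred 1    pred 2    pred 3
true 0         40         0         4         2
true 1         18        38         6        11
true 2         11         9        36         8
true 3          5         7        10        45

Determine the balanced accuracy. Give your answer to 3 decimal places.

Balanced accuracy = mean of per-class recall.
  0: recall = 40/46 = 0.8696
  1: recall = 38/73 = 0.5205
  2: recall = 36/64 = 0.5625
  3: recall = 45/67 = 0.6716
Mean = (0.8696 + 0.5205 + 0.5625 + 0.6716) / 4 = 0.656

0.656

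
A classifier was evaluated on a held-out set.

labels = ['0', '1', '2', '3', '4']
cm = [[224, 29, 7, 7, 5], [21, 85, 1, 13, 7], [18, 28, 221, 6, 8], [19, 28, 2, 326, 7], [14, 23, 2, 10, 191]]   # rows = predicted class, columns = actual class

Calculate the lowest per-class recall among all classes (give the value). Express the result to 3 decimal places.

Per-class recall (TP/(TP+FN)):
  0: TP=224, FN=21+18+19+14=72 → 224/296 = 0.7568
  1: TP=85, FN=29+28+28+23=108 → 85/193 = 0.4404
  2: TP=221, FN=7+1+2+2=12 → 221/233 = 0.9485
  3: TP=326, FN=7+13+6+10=36 → 326/362 = 0.9006
  4: TP=191, FN=5+7+8+7=27 → 191/218 = 0.8761
Lowest is class '1' with recall = 0.440.

0.440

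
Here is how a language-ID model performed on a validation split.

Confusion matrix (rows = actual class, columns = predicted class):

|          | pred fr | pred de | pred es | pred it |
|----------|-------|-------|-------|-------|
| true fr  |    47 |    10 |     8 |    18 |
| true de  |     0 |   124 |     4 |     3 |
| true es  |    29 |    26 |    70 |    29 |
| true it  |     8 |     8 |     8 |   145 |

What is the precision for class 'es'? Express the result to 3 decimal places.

0.778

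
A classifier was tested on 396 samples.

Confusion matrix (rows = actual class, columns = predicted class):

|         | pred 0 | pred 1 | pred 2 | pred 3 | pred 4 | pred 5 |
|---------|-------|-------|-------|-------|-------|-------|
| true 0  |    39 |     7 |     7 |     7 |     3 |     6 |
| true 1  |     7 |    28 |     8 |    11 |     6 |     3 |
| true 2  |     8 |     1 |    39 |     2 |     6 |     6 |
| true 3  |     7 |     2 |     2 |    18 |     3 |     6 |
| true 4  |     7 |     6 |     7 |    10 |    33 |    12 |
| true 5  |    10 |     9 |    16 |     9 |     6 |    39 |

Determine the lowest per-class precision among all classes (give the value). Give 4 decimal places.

0.3158

Per-class precision (TP/(TP+FP)):
  0: TP=39, FP=7+8+7+7+10=39 → 39/78 = 0.50000
  1: TP=28, FP=7+1+2+6+9=25 → 28/53 = 0.52830
  2: TP=39, FP=7+8+2+7+16=40 → 39/79 = 0.49367
  3: TP=18, FP=7+11+2+10+9=39 → 18/57 = 0.31579
  4: TP=33, FP=3+6+6+3+6=24 → 33/57 = 0.57895
  5: TP=39, FP=6+3+6+6+12=33 → 39/72 = 0.54167
Lowest is class '3' with precision = 0.3158.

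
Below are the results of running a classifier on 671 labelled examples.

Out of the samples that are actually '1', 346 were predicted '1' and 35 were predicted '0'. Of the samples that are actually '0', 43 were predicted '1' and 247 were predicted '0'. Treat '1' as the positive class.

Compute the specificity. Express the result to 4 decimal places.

0.8517

Specificity = TN/(TN+FP) = 247/(247+43) = 0.8517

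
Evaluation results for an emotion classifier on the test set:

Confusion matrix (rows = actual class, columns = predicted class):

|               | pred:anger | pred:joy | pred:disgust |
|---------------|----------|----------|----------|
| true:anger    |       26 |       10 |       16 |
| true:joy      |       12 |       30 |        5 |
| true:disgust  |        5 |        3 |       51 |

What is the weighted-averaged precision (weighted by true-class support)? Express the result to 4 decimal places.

Per-class precision (TP/(TP+FP)):
  anger: TP=26, FP=12+5=17 → 26/43 = 0.60465
  joy: TP=30, FP=10+3=13 → 30/43 = 0.69767
  disgust: TP=51, FP=16+5=21 → 51/72 = 0.70833
Weighted-precision = Σ (supportᵢ/N)·precisionᵢ with N=158: (52/158)·0.60465 + (47/158)·0.69767 + (59/158)·0.70833 = 0.6710

0.6710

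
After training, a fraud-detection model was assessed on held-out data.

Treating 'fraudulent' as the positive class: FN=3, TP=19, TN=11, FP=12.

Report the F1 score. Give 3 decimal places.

0.717

Precision = TP/(TP+FP) = 19/31 = 0.6129
Recall = TP/(TP+FN) = 19/22 = 0.8636
F1 = 2·TP/(2·TP+FP+FN) = 38/53 = 0.717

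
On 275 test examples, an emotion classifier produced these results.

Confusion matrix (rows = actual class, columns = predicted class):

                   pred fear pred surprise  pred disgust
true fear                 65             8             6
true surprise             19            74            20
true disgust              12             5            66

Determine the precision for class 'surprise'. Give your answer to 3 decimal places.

Treat 'surprise' as positive and all other classes as negative.
precision = TP/(TP+FP).
surprise: TP=74, FP=8+5=13 → 74/87 = 0.8506

0.851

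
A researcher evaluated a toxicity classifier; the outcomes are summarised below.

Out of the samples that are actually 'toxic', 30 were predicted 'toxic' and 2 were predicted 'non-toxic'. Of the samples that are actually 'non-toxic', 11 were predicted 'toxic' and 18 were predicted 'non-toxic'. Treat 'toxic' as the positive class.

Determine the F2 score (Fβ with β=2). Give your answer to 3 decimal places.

Fβ = (1+β²)·TP / ((1+β²)·TP + β²·FN + FP), with β²=4
= 5·30 / (5·30 + 4·2 + 11) = 0.888

0.888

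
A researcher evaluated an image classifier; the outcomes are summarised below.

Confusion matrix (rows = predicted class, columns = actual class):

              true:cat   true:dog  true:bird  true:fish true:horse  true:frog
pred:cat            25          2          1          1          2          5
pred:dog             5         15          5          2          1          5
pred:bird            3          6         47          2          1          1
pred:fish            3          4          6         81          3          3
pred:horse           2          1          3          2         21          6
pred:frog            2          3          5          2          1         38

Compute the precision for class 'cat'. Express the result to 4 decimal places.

precision = TP/(TP+FP).
cat: TP=25, FP=2+1+1+2+5=11 → 25/36 = 0.69444

0.6944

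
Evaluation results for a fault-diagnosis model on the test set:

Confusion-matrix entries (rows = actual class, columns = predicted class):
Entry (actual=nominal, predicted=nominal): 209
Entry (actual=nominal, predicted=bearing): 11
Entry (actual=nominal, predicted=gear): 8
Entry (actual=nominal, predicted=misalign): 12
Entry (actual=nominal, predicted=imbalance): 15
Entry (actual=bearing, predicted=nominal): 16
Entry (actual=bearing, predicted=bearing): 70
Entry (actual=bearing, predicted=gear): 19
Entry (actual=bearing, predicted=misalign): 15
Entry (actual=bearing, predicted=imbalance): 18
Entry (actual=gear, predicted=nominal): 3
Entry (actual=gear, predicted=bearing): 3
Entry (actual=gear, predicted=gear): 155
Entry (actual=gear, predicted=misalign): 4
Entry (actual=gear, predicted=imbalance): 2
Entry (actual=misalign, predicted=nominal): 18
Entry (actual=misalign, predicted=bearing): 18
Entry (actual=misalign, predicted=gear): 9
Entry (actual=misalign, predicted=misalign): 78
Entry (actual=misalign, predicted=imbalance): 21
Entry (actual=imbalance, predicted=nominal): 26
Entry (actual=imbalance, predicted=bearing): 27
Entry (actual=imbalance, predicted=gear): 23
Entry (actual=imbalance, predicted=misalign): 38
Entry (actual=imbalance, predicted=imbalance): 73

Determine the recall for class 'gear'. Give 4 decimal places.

0.9281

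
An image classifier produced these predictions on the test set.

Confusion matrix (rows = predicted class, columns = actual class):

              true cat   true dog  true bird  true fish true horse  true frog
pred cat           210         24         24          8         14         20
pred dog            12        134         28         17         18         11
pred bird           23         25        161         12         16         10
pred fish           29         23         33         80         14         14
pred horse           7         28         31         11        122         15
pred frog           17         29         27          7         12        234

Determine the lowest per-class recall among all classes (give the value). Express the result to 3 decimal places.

Per-class recall (TP/(TP+FN)):
  cat: TP=210, FN=12+23+29+7+17=88 → 210/298 = 0.7047
  dog: TP=134, FN=24+25+23+28+29=129 → 134/263 = 0.5095
  bird: TP=161, FN=24+28+33+31+27=143 → 161/304 = 0.5296
  fish: TP=80, FN=8+17+12+11+7=55 → 80/135 = 0.5926
  horse: TP=122, FN=14+18+16+14+12=74 → 122/196 = 0.6224
  frog: TP=234, FN=20+11+10+14+15=70 → 234/304 = 0.7697
Lowest is class 'dog' with recall = 0.510.

0.510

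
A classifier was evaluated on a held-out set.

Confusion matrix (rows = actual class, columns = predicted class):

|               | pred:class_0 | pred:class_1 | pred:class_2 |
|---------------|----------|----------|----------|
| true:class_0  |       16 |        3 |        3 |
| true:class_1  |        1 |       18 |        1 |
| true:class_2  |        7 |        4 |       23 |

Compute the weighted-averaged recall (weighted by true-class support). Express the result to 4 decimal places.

Per-class recall (TP/(TP+FN)):
  class_0: TP=16, FN=3+3=6 → 16/22 = 0.72727
  class_1: TP=18, FN=1+1=2 → 18/20 = 0.90000
  class_2: TP=23, FN=7+4=11 → 23/34 = 0.67647
Weighted-recall = Σ (supportᵢ/N)·recallᵢ with N=76: (22/76)·0.72727 + (20/76)·0.90000 + (34/76)·0.67647 = 0.7500

0.7500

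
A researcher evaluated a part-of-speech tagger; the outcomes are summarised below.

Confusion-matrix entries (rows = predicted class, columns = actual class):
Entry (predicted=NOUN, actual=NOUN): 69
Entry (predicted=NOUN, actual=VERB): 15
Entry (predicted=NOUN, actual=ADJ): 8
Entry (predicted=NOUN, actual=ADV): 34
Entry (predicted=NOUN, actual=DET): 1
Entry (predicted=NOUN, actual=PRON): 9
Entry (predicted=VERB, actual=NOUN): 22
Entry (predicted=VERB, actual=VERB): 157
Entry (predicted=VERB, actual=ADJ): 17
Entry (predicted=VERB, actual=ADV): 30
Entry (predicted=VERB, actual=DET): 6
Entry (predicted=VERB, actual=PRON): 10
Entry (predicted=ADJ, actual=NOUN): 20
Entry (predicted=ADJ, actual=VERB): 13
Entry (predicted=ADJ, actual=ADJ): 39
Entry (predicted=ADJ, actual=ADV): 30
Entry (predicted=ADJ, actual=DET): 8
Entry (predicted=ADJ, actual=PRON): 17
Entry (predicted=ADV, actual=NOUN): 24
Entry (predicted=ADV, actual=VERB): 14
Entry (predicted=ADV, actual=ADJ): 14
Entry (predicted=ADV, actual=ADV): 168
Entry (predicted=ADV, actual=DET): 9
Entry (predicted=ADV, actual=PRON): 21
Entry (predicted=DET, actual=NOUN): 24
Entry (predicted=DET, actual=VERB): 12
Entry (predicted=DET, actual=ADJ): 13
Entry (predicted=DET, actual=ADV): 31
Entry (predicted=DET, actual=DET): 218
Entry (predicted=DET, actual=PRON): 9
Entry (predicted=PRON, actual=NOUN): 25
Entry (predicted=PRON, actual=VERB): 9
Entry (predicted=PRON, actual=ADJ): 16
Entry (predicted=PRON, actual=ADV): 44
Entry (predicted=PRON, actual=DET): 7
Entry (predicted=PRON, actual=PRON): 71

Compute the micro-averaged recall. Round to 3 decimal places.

Micro-averaging pools counts across classes: ΣTP=722, ΣFP=512, ΣFN=512.
Micro-recall = TP/(TP+FN) on pooled counts = 0.585 (equals overall accuracy in single-label multiclass).

0.585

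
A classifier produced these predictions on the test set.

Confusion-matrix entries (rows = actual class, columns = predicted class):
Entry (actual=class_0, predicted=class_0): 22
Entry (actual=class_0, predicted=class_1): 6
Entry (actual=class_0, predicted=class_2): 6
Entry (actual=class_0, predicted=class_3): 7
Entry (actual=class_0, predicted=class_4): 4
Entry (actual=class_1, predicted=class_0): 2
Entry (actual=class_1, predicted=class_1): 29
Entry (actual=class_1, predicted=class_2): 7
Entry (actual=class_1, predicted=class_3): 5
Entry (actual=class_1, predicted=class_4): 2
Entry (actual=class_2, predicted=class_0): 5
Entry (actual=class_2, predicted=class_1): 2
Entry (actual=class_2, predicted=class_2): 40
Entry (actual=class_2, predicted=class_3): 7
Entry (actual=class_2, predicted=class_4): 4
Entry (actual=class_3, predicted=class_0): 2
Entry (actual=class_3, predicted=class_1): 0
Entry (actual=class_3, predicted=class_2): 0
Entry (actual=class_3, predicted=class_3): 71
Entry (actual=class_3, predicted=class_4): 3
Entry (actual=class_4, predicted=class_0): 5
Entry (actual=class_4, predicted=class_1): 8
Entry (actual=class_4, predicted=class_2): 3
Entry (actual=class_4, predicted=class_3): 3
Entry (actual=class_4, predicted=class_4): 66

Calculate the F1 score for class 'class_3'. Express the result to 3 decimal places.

0.840

F1 score = 2·TP/(2·TP+FP+FN).
class_3: TP=71, FP=7+5+7+3=22, FN=2+0+0+3=5 → 142/169 = 0.8402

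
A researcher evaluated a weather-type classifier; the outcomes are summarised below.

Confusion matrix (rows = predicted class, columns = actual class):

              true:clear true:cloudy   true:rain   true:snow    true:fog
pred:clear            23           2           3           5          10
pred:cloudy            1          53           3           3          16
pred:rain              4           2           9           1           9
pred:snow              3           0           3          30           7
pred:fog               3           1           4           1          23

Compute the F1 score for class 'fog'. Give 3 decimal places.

0.474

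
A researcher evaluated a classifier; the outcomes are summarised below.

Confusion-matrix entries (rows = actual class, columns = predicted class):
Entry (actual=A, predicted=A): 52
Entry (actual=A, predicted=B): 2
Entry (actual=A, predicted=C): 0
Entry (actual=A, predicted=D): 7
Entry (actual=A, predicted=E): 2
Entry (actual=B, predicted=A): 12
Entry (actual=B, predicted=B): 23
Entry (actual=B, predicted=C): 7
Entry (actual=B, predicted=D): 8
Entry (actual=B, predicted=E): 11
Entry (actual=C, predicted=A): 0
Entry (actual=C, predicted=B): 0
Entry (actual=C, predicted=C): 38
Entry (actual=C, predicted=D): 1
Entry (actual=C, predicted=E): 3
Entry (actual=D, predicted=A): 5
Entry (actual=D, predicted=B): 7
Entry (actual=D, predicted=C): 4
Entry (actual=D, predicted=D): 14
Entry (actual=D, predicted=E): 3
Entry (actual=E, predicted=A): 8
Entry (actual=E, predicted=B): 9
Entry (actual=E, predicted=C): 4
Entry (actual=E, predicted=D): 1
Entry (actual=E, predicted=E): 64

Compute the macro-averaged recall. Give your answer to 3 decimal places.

0.655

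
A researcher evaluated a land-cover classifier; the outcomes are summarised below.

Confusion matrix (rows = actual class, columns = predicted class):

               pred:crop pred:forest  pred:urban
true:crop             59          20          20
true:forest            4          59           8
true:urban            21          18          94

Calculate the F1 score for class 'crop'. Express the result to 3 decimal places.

0.645

One-vs-rest for 'crop': TP = diagonal; FP = other classes predicted 'crop'; FN = 'crop' predicted as other.
F1 score = 2·TP/(2·TP+FP+FN).
crop: TP=59, FP=4+21=25, FN=20+20=40 → 118/183 = 0.6448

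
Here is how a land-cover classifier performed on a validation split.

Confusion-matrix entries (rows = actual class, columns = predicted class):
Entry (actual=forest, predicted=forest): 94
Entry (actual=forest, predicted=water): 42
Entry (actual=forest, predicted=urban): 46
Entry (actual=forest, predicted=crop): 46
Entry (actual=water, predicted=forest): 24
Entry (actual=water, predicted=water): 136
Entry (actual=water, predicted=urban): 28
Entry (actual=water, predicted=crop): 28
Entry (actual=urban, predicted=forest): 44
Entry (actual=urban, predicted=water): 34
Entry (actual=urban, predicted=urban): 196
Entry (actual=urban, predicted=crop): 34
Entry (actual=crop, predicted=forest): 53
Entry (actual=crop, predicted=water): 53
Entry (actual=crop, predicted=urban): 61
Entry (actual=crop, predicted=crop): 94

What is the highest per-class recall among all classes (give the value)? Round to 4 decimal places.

0.6364

Per-class recall (TP/(TP+FN)):
  forest: TP=94, FN=42+46+46=134 → 94/228 = 0.41228
  water: TP=136, FN=24+28+28=80 → 136/216 = 0.62963
  urban: TP=196, FN=44+34+34=112 → 196/308 = 0.63636
  crop: TP=94, FN=53+53+61=167 → 94/261 = 0.36015
Highest is class 'urban' with recall = 0.6364.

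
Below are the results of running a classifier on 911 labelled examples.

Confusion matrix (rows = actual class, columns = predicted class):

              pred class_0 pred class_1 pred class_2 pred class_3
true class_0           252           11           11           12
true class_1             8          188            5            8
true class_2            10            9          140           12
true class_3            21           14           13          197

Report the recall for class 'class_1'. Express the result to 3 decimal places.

One-vs-rest for 'class_1': TP = diagonal; FP = other classes predicted 'class_1'; FN = 'class_1' predicted as other.
recall = TP/(TP+FN).
class_1: TP=188, FN=8+5+8=21 → 188/209 = 0.8995

0.900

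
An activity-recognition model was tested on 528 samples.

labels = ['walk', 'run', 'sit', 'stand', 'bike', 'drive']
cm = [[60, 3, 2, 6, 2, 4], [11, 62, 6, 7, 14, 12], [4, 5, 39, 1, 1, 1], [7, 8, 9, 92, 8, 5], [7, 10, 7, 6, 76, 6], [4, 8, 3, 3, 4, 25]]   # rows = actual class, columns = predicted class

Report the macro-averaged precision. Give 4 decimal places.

0.6462

Per-class precision (TP/(TP+FP)):
  walk: TP=60, FP=11+4+7+7+4=33 → 60/93 = 0.64516
  run: TP=62, FP=3+5+8+10+8=34 → 62/96 = 0.64583
  sit: TP=39, FP=2+6+9+7+3=27 → 39/66 = 0.59091
  stand: TP=92, FP=6+7+1+6+3=23 → 92/115 = 0.80000
  bike: TP=76, FP=2+14+1+8+4=29 → 76/105 = 0.72381
  drive: TP=25, FP=4+12+1+5+6=28 → 25/53 = 0.47170
Macro-precision = mean = (0.64516 + 0.64583 + 0.59091 + 0.80000 + 0.72381 + 0.47170) / 6 = 0.6462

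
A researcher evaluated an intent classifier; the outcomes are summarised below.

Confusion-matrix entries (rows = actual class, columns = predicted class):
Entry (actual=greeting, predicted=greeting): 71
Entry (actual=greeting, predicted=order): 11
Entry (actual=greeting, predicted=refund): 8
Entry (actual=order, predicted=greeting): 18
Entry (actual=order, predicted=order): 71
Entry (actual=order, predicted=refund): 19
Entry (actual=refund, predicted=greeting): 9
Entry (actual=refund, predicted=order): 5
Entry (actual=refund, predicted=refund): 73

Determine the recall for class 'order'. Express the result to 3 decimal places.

Take TP from the diagonal, FP from the rest of the 'order' prediction marginal, FN from the rest of the 'order' actual marginal.
recall = TP/(TP+FN).
order: TP=71, FN=18+19=37 → 71/108 = 0.6574

0.657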